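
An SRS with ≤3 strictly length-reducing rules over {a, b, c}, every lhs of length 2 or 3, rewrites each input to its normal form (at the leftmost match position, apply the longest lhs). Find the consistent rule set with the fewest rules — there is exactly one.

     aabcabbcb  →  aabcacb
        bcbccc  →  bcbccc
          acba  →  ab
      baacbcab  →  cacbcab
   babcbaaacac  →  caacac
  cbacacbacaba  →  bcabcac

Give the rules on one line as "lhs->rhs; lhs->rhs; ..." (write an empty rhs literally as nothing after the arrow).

ba->c; bb->; cba->b

  | aabcabbcb => aabcacb
  | bcbccc
  | acba => ab
  | baacbcab => cacbcab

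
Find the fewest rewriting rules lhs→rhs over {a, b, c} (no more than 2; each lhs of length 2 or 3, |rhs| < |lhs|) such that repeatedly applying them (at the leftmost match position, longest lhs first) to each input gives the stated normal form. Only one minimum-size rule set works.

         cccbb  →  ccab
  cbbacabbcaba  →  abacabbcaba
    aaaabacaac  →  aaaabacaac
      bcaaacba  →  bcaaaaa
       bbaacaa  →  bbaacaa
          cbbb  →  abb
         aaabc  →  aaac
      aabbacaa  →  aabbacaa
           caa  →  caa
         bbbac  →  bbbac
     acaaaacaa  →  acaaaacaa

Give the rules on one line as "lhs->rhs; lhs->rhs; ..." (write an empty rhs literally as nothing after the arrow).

abc->ac; cb->a

  | cccbb => ccab
  | cbbacabbcaba => abacabbcaba
  | aaaabacaac
  | bcaaacba => bcaaaaa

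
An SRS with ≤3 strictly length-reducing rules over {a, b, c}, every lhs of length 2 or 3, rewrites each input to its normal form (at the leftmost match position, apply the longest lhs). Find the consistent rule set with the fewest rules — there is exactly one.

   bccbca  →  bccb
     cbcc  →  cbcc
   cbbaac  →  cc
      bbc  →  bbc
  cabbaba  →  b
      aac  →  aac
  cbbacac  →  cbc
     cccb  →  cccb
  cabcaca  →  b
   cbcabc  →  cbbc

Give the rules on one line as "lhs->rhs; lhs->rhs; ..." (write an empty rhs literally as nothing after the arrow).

  | bccbca => bccb
  | cbcc
  | cbbaac => cbac => cc
  | bbc

ba->; ca->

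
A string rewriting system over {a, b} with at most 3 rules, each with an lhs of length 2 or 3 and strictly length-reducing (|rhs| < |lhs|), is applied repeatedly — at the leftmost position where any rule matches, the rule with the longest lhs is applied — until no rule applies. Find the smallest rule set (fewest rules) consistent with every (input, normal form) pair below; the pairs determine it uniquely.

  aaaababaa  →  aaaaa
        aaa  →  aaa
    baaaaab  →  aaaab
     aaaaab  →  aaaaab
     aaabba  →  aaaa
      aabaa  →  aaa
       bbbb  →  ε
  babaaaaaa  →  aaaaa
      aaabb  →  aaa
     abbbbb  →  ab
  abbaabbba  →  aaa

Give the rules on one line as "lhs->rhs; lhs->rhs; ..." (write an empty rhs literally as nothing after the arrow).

  | aaaababaa => aaaabaa => aaaaa
  | aaa
  | baaaaab => aaaab
  | aaaaab

ba->; bb->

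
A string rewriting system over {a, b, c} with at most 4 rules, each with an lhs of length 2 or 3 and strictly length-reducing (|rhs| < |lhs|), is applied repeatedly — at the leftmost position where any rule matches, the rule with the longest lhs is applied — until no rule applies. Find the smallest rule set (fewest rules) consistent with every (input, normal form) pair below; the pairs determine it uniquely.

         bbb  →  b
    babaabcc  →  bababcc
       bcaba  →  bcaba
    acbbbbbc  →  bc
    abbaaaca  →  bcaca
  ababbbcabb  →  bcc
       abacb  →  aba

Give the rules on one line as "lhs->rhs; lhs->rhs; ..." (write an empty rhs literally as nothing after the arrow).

aa->a; abb->bc; bb->b; cb->

  | bbb => bb => b
  | babaabcc => bababcc
  | bcaba
  | acbbbbbc => abbbbc => bcbbc => bbc => bc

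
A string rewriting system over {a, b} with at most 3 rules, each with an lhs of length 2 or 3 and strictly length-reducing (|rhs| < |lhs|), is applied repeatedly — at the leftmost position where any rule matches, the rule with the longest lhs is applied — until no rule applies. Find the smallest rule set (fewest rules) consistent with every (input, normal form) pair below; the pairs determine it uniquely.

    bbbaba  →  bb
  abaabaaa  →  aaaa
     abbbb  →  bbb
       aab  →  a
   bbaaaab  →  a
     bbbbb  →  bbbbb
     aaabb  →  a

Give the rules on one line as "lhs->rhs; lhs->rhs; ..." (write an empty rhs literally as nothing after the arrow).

ab->; ba->

  | bbbaba => bbba => bb
  | abaabaaa => aabaaa => aaaa
  | abbbb => bbb
  | aab => a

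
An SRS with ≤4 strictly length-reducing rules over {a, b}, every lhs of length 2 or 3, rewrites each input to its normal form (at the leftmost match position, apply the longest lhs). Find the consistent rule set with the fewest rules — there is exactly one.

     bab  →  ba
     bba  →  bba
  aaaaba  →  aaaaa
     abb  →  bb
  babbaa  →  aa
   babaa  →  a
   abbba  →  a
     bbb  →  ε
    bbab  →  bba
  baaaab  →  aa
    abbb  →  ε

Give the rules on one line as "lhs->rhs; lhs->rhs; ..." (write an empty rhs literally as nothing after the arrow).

  | bab => ba
  | bba
  | aaaaba => aaaaa
  | abb => bb

ab->a; abb->bb; baa->; bbb->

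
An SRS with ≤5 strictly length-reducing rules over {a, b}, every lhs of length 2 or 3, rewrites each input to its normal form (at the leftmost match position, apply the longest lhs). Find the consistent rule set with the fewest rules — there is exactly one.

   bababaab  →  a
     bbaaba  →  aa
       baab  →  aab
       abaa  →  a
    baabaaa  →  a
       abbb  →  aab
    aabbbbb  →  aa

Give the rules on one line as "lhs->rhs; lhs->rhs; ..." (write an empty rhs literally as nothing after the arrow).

aaa->b; aba->b; ba->a; bb->a

  | bababaab => ababaab => bbaab => aaab => bb => a
  | bbaaba => aaaba => bba => aa
  | baab => aab
  | abaa => ba => a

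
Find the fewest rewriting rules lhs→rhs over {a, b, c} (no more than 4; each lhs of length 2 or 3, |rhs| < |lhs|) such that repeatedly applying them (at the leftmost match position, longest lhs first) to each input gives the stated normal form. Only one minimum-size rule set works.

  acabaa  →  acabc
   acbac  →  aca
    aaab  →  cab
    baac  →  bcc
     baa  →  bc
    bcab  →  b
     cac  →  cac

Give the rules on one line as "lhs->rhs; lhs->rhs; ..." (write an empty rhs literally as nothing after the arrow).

aa->c; bac->a; bca->

  | acabaa => acabc
  | acbac => aca
  | aaab => cab
  | baac => bcc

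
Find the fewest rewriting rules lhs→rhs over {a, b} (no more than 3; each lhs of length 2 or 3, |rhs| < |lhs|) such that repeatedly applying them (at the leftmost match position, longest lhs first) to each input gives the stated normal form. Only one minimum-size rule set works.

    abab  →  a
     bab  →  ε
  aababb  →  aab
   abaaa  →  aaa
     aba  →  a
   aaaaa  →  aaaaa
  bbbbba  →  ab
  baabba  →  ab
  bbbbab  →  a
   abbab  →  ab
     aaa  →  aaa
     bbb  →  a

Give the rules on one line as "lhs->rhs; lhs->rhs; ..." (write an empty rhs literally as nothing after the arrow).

ba->; bab->; bbb->a

  | abab => a
  | bab => ε
  | aababb => aab
  | abaaa => aaa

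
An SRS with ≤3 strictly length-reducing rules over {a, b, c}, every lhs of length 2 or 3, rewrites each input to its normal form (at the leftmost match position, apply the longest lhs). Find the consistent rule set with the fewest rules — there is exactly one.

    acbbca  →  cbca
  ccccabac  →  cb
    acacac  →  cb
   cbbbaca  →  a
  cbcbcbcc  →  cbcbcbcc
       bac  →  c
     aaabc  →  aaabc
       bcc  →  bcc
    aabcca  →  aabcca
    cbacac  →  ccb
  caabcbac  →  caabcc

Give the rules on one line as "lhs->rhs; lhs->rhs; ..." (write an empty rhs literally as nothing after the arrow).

  | acbbca => bbbca => cbca
  | ccccabac => cabac => cabb => cac => cb
  | acacac => bacac => bbac => cac => cb
  | cbbbaca => ccbaca => ccbba => ccca => a

ac->b; bb->c; ccc->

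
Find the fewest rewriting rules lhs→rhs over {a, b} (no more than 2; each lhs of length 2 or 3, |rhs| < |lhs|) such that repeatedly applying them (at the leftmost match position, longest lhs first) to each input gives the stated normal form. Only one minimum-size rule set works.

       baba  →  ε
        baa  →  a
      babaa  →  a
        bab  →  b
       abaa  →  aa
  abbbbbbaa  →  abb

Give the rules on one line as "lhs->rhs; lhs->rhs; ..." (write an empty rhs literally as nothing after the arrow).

  | baba => ba => ε
  | baa => a
  | babaa => baa => a
  | bab => b

ba->; bba->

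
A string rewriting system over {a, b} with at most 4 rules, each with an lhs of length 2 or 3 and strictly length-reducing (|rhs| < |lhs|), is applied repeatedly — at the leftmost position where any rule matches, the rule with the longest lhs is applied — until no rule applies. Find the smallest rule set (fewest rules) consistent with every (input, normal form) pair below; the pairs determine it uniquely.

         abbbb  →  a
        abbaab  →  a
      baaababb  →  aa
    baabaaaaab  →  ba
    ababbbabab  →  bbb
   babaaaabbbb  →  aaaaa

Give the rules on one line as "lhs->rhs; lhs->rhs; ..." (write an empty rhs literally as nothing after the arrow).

  | abbbb => abbb => abb => ab => a
  | abbaab => abaab => ab => a
  | baaababb => bababb => aabb => aab => aa
  | baabaaaaab => bbaaaaab => bbaaab => bbab => ba

ab->a; aba->; baa->b; bab->a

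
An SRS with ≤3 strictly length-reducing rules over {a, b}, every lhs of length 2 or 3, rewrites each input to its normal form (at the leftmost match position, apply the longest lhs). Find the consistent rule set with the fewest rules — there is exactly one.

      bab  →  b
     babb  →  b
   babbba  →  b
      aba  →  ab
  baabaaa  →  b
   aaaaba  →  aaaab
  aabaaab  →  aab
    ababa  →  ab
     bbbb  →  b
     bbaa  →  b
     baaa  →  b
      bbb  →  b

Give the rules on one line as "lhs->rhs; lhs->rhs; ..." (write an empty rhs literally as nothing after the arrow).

ba->b; bb->b

  | bab => bb => b
  | babb => bbb => bb => b
  | babbba => bbbba => bbba => bba => ba => b
  | aba => ab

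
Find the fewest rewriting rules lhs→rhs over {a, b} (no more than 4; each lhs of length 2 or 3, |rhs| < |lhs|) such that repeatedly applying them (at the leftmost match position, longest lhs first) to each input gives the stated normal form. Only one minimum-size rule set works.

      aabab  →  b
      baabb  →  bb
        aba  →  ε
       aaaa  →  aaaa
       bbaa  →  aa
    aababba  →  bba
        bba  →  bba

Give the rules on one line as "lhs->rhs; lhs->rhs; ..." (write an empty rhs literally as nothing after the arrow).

  | aabab => ab => b
  | baabb => aabb => abb => bb
  | aba => ε
  | aaaa

ab->b; aba->; baa->aa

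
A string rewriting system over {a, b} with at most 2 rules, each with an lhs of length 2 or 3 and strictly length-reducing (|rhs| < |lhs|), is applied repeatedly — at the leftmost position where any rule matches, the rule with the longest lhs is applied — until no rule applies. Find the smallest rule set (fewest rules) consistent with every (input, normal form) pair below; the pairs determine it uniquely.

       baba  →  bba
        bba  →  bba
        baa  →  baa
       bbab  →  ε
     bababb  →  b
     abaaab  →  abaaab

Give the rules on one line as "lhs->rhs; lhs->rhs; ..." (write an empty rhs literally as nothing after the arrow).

bab->bb; bbb->

  | baba => bba
  | bba
  | baa
  | bbab => bbb => ε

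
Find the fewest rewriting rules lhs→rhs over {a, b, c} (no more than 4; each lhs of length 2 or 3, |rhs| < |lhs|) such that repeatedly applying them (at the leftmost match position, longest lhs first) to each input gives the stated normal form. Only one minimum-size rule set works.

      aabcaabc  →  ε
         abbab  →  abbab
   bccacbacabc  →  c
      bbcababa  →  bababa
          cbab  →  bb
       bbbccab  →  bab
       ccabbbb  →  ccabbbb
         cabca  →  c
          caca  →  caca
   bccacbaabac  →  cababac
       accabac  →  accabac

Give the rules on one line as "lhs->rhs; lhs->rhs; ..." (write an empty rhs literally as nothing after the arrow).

  | aabcaabc => bcaabc => aabc => bc => ε
  | abbab
  | bccacbacabc => cacbacabc => cabcabc => caabc => cbc => c
  | bbcababa => bababa

aa->; bc->; cba->b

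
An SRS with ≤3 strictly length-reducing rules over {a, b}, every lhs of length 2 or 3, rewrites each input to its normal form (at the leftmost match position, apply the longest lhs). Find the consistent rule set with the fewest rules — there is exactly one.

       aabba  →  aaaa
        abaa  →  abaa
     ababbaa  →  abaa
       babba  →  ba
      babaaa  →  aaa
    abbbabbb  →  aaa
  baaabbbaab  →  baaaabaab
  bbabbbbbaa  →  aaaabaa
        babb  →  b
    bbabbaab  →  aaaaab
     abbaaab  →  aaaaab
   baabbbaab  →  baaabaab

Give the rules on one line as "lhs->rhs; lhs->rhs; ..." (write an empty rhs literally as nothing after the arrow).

  | aabba => aaaa
  | abaa
  | ababbaa => abaa
  | babba => ba

bab->; bb->a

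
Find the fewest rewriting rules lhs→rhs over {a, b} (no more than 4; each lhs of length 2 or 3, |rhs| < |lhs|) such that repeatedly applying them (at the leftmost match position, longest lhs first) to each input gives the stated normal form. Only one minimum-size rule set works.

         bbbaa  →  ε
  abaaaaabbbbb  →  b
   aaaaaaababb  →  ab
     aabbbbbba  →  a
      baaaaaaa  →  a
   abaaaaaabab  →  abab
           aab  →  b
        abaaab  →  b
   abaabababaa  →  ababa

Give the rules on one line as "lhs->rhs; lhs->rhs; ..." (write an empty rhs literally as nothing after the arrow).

aa->; abb->; baa->; bb->

  | bbbaa => baa => ε
  | abaaaaabbbbb => aaaabbbbb => aabbbbb => bbbbb => bbb => b
  | aaaaaaababb => aaaaababb => aaababb => ababb => ab
  | aabbbbbba => bbbbbba => bbbba => bba => a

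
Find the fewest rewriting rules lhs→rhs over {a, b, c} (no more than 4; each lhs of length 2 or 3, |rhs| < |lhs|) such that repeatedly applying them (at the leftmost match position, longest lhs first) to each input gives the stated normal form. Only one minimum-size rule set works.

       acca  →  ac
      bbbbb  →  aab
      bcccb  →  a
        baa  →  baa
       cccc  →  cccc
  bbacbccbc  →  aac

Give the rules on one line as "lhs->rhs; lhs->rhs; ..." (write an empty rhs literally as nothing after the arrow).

bb->a; bc->b; ca->

  | acca => ac
  | bbbbb => abbb => aab
  | bcccb => bccb => bcb => bb => a
  | baa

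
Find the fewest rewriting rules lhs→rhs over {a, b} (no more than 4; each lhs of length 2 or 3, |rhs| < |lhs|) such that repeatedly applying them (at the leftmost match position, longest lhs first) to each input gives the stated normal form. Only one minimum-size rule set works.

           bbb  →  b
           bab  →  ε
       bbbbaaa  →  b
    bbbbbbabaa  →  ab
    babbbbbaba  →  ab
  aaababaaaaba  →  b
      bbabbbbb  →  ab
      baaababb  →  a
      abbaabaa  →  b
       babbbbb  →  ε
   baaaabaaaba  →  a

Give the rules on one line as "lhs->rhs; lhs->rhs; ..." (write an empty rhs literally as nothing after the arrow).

aa->b; ba->b; bb->

  | bbb => b
  | bab => bb => ε
  | bbbbaaa => bbaaa => aaa => ba => b
  | bbbbbbabaa => bbbbabaa => bbabaa => abaa => aba => ab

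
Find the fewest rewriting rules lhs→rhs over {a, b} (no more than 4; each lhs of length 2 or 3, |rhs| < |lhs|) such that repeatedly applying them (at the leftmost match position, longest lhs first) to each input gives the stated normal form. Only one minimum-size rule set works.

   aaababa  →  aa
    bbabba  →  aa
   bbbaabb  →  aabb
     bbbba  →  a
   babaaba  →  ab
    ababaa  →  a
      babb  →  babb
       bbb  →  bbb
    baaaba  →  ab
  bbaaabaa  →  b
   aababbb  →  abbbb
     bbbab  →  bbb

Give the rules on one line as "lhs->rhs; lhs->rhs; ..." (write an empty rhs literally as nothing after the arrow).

  | aaababa => ababa => bba => aa
  | bbabba => aabba => aaaa => aa
  | bbbaabb => baaabb => bbabb => aabb
  | bbbba => bbaa => aaa => a

aaa->a; aba->b; baa->bb; bba->aa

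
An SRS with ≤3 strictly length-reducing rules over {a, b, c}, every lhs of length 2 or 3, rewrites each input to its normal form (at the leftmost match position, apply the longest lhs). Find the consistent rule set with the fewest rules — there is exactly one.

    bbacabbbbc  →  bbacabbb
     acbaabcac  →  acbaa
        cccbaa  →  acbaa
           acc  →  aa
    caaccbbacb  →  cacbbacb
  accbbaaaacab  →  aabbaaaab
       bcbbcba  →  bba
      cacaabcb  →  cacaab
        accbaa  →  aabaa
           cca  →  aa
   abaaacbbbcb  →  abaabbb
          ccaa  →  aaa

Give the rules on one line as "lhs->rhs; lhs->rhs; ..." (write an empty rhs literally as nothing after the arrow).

aac->a; bc->; cc->a

  | bbacabbbbc => bbacabbb
  | acbaabcac => acbaaac => acbaa
  | cccbaa => acbaa
  | acc => aa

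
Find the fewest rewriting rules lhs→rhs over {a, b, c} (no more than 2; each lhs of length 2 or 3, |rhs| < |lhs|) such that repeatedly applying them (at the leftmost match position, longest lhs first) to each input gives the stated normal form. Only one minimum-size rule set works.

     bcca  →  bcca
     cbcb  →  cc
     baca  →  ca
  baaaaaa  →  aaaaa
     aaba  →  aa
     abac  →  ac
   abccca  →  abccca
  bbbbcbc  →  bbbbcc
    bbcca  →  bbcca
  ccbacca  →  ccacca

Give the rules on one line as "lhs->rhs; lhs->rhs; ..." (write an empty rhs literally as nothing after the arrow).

ba->; cb->c

  | bcca
  | cbcb => ccb => cc
  | baca => ca
  | baaaaaa => aaaaa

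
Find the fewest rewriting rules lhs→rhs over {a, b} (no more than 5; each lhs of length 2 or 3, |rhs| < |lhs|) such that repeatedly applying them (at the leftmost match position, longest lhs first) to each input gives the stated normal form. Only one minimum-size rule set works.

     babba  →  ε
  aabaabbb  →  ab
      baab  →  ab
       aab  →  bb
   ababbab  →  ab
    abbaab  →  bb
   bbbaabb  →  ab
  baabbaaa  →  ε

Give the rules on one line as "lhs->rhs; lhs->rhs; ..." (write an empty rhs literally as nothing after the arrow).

aa->b; abb->ab; ba->; bba->ba

  | babba => bba => ba => ε
  | aabaabbb => bbaabbb => baabbb => abbb => abb => ab
  | baab => ab
  | aab => bb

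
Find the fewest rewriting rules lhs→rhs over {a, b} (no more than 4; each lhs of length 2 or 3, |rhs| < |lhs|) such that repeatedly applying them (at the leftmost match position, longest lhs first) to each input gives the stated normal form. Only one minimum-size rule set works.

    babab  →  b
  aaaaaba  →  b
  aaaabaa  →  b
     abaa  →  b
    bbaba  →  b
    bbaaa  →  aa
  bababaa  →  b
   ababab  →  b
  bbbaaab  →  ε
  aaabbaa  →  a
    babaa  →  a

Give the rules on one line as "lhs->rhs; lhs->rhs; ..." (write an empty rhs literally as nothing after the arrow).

  | babab => bbab => b
  | aaaaaba => aaaaba => aaaba => aaba => aba => ba => b
  | aaaabaa => aaabaa => aabaa => abaa => baa => ba => b
  | abaa => baa => ba => b

ab->b; ba->b; bb->; bba->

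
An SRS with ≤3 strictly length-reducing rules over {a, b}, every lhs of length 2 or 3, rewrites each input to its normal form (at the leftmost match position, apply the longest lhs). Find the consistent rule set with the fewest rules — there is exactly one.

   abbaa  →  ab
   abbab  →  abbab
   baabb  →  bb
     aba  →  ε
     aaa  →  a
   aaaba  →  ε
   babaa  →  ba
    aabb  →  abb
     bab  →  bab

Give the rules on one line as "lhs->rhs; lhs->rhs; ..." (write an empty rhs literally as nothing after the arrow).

  | abbaa => ab
  | abbab
  | baabb => bb
  | aba => ε

aa->a; aba->; baa->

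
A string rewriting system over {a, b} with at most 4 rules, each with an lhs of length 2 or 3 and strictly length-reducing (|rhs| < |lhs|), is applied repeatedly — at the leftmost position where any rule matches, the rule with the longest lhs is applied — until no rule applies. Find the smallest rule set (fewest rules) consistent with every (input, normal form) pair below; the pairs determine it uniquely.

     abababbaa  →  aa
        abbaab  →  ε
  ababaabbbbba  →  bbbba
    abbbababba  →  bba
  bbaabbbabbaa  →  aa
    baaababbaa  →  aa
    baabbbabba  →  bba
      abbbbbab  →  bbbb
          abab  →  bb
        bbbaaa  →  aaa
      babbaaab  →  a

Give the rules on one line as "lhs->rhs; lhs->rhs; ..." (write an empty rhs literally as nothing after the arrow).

aab->; ab->b; abb->; baa->aa

  | abababbaa => bababbaa => bbabbaa => bbaa => baa => aa
  | abbaab => aab => ε
  | ababaabbbbba => babaabbbbba => bbaabbbbba => baabbbbba => aabbbbba => bbbba
  | abbbababba => bababba => bbabba => bba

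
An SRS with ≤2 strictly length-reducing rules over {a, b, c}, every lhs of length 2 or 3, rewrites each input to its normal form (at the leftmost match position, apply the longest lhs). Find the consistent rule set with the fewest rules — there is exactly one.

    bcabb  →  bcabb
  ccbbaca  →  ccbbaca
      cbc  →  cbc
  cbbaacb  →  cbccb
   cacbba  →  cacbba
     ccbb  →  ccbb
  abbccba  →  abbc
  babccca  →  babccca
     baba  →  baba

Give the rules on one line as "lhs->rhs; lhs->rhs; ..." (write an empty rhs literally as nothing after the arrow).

  | bcabb
  | ccbbaca
  | cbc
  | cbbaacb => cbccb

baa->c; cba->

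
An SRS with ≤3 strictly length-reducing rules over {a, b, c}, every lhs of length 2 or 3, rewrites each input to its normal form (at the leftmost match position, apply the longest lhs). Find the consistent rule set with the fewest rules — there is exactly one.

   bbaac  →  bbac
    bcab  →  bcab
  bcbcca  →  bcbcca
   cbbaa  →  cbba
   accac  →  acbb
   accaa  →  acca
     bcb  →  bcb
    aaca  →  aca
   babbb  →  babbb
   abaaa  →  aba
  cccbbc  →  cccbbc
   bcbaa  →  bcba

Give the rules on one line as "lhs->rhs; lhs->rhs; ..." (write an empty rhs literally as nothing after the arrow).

  | bbaac => bbac
  | bcab
  | bcbcca
  | cbbaa => cbba

aa->a; cac->bb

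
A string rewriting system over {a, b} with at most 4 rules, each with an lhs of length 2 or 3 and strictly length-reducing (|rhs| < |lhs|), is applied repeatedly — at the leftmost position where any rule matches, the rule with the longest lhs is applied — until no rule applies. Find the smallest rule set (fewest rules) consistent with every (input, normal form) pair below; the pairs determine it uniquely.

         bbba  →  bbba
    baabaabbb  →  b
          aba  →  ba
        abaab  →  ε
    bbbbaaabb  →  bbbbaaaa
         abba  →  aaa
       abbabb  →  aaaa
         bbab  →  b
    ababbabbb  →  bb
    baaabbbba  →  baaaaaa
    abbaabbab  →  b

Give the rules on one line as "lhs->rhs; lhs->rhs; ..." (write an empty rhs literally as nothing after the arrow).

ab->b; abb->aa; bab->

  | bbba
  | baabaabbb => babaabbb => aabbb => aaab => aab => ab => b
  | aba => ba
  | abaab => baab => bab => ε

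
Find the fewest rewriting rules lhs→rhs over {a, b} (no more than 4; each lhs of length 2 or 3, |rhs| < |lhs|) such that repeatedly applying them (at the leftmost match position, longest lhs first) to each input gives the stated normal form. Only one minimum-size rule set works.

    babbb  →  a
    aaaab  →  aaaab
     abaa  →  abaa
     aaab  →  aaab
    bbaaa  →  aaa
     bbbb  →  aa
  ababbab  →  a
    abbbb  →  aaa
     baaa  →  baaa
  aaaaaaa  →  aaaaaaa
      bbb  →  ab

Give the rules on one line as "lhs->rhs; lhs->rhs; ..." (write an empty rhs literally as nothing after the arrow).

bab->; bb->a; bba->a

  | babbb => bb => a
  | aaaab
  | abaa
  | aaab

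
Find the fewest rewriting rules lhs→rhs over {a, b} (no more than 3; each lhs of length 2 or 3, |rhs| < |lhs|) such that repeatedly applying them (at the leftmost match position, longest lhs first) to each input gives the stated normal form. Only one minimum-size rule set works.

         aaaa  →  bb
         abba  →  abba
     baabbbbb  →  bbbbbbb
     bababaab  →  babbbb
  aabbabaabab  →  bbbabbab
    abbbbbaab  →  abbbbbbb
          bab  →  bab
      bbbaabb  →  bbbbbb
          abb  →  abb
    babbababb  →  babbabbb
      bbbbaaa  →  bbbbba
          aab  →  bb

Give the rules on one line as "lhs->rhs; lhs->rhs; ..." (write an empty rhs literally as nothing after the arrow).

  | aaaa => baa => bb
  | abba
  | baabbbbb => bbbbbbb
  | bababaab => babbaab => babbbb

aa->b; aba->ab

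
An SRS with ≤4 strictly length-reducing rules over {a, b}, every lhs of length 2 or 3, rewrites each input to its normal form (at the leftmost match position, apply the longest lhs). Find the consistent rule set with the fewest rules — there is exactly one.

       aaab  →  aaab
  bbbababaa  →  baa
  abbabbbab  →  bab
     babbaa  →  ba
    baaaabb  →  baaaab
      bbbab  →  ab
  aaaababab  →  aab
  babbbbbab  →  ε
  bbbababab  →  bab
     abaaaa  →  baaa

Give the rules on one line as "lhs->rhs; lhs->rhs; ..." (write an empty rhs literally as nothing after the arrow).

aba->b; bb->b; bbb->

  | aaab
  | bbbababaa => ababaa => bbaa => baa
  | abbabbbab => ababbbab => bbbbab => bab
  | babbaa => babaa => bba => ba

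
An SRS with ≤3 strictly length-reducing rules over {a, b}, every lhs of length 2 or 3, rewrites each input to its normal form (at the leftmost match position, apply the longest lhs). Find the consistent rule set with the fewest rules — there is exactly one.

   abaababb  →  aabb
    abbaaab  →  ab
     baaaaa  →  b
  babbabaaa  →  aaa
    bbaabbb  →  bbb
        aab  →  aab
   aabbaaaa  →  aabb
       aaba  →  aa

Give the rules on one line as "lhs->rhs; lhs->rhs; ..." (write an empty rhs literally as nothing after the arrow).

aba->a; ba->b; bab->

  | abaababb => aababb => aabb
  | abbaaab => abbaab => abbab => ab
  | baaaaa => baaaa => baaa => baa => ba => b
  | babbabaaa => babaaa => aaa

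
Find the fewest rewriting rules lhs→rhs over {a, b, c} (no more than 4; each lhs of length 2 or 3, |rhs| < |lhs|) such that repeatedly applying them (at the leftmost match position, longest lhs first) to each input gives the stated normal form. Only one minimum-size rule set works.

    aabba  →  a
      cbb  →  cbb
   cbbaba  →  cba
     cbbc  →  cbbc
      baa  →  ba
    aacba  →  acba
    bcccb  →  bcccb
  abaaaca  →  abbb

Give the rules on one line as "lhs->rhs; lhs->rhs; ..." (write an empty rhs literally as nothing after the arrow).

  | aabba => abba => a
  | cbb
  | cbbaba => cba
  | cbbc

aa->a; aca->bb; bba->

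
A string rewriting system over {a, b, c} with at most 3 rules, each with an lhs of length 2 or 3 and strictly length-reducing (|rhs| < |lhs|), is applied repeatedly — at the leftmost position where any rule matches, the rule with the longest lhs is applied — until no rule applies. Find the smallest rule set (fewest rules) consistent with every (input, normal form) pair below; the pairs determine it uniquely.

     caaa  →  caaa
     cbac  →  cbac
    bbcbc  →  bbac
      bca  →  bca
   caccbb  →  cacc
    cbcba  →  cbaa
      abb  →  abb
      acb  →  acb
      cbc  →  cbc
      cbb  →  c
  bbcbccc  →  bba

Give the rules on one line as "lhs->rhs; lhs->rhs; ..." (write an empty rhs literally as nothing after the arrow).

bcb->ba; cbb->c; ccc->

  | caaa
  | cbac
  | bbcbc => bbac
  | bca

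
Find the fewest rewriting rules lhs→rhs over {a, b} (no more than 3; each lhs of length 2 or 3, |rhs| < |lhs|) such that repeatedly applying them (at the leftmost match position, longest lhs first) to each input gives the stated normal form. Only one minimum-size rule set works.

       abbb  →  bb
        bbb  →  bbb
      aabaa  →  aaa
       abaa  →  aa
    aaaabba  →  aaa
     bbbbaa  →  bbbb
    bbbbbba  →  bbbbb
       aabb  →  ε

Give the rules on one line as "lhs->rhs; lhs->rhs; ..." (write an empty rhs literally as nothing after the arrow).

ab->; ba->; baa->b

  | abbb => bb
  | bbb
  | aabaa => aaa
  | abaa => aa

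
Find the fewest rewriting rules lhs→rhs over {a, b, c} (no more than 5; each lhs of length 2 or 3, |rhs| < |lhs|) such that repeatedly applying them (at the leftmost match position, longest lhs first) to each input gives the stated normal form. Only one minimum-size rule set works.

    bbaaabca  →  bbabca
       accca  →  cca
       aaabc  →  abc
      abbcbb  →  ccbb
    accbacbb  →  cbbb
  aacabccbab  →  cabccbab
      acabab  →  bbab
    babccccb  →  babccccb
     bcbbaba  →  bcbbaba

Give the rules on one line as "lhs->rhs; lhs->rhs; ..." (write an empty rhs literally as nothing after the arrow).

  | bbaaabca => bbabca
  | accca => cca
  | aaabc => abc
  | abbcbb => ccbb

aa->; abb->c; ac->; aca->b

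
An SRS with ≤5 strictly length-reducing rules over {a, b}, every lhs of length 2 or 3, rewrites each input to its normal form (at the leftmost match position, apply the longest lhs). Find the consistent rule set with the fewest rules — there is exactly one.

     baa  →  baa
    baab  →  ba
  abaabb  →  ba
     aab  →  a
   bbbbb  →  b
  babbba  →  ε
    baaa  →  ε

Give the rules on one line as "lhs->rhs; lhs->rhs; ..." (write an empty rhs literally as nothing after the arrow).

  | baa
  | baab => ba
  | abaabb => babb => ba
  | aab => a

aaa->b; aab->a; aba->b; bb->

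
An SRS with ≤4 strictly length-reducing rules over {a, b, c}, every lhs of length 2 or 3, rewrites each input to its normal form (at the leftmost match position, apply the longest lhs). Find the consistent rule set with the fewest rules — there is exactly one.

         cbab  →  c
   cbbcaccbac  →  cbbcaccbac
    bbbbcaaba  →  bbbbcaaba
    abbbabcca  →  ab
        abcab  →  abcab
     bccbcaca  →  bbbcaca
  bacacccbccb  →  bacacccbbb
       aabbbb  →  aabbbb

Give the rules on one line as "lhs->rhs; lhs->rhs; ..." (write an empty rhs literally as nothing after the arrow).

bab->; bba->; bcc->bb

  | cbab => c
  | cbbcaccbac
  | bbbbcaaba
  | abbbabcca => abbcca => abbba => ab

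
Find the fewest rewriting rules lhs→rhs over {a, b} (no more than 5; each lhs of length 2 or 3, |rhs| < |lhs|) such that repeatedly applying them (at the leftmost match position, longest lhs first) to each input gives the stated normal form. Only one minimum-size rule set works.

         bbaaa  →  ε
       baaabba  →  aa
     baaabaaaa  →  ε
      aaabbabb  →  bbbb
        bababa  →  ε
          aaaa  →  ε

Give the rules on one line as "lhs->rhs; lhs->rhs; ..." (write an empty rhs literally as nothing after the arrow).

  | bbaaa => ba => ε
  | baaabba => abba => aba => aa
  | baaabaaaa => abaaaa => aaaaa => baa => ε
  | aaabbabb => bbbabb => bbbb

aaa->b; ab->a; ba->; baa->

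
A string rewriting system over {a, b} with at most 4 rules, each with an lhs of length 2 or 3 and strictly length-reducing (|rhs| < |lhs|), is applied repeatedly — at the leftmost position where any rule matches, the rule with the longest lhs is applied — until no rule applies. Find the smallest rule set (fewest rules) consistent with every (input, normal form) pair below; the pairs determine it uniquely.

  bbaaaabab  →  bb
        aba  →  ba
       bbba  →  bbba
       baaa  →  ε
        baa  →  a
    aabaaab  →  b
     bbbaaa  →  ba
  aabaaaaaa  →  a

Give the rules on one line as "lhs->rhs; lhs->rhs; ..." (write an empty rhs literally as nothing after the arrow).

aa->; ab->b; baa->a

  | bbaaaabab => baaabab => aabab => bab => bb
  | aba => ba
  | bbba
  | baaa => aa => ε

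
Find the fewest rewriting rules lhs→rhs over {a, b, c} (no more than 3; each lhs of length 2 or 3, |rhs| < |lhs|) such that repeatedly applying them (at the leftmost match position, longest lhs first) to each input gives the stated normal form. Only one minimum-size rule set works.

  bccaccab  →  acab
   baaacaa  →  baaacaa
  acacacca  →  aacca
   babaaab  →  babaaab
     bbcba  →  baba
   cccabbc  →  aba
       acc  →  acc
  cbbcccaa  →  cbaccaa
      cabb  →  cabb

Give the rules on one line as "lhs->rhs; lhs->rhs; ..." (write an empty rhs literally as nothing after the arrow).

  | bccaccab => acaccab => acab
  | baaacaa
  | acacacca => aacca
  | babaaab

bc->a; cac->; ccc->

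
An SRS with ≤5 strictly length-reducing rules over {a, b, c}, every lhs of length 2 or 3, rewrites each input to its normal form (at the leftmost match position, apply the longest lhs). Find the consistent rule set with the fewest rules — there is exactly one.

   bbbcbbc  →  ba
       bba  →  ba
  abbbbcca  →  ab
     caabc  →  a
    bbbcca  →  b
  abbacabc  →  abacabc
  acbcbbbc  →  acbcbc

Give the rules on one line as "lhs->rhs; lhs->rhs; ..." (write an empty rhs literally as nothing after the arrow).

  | bbbcbbc => bbcbbc => bcbbc => bcc => ba
  | bba => ba
  | abbbbcca => abbbcca => abbcca => abcca => abaa => abb => ab
  | caabc => cbbc => cc => a

aa->b; bb->b; cbb->c; cc->a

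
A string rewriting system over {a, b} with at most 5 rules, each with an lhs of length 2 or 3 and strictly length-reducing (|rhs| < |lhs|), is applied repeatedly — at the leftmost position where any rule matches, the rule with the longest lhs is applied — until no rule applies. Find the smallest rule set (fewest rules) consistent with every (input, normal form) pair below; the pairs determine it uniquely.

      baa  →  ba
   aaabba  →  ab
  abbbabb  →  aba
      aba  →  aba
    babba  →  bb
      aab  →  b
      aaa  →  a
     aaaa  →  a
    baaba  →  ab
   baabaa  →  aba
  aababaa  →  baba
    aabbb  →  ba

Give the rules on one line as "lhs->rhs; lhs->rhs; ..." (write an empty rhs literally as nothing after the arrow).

aa->a; aab->b; bba->ab; bbb->ba

  | baa => ba
  | aaabba => aabba => bba => ab
  | abbbabb => abaabb => abbb => aba
  | aba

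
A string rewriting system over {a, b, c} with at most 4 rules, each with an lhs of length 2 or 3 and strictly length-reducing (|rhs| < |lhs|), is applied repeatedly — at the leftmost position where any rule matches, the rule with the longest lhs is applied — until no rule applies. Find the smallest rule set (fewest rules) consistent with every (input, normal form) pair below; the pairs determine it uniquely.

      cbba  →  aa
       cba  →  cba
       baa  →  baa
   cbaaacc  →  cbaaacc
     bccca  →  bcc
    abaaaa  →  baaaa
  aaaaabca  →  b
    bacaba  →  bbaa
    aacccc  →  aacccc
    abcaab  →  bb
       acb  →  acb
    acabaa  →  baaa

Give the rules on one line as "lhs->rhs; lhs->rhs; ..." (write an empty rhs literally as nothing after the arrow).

  | cbba => aa
  | cba
  | baa
  | cbaaacc

ab->b; ca->; cab->ba; cbb->a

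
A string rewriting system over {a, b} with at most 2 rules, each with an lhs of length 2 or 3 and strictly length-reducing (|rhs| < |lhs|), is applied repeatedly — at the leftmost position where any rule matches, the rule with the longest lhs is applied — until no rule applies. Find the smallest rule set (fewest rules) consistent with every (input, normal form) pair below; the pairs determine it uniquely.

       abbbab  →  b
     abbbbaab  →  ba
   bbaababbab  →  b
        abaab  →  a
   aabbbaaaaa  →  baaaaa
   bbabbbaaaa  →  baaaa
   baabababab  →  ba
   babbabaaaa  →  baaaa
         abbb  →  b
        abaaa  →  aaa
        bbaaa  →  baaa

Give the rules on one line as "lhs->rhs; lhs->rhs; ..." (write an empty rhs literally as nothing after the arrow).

  | abbbab => bbab => bab => b
  | abbbbaab => bbbaab => bbaab => baab => ba
  | bbaababbab => baababbab => baabbab => babab => bab => b
  | abaab => aab => a

ab->; bb->b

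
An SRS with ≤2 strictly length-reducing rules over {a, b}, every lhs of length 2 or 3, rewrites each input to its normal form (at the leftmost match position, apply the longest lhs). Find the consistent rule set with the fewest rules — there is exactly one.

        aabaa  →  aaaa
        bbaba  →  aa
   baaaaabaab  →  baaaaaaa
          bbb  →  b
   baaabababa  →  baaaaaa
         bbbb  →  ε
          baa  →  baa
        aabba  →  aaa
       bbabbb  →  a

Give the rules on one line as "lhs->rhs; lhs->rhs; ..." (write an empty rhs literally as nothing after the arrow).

  | aabaa => aaaa
  | bbaba => aba => aa
  | baaaaabaab => baaaaaaab => baaaaaaa
  | bbb => b

ab->a; bb->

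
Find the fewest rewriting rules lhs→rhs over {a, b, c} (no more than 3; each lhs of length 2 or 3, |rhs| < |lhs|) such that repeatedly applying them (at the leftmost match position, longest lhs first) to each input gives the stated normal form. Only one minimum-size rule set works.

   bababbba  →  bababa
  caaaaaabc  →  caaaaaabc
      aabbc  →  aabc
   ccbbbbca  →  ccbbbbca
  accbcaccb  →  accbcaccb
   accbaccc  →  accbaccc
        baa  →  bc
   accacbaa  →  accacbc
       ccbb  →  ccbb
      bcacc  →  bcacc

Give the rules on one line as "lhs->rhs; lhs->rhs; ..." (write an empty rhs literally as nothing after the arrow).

abb->ab; baa->bc

  | bababbba => bababba => bababa
  | caaaaaabc
  | aabbc => aabc
  | ccbbbbca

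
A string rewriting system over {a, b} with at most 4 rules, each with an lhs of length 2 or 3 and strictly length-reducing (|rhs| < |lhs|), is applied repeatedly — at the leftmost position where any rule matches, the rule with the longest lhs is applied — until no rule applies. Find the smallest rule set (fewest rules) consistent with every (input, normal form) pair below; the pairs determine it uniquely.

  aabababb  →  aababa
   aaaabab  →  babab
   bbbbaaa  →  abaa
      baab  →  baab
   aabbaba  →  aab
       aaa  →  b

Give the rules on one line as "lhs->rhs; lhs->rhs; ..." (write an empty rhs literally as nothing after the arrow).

aaa->b; bb->; bba->b; bbb->ab

  | aabababb => aababa
  | aaaabab => babab
  | bbbbaaa => abbaaa => abaa
  | baab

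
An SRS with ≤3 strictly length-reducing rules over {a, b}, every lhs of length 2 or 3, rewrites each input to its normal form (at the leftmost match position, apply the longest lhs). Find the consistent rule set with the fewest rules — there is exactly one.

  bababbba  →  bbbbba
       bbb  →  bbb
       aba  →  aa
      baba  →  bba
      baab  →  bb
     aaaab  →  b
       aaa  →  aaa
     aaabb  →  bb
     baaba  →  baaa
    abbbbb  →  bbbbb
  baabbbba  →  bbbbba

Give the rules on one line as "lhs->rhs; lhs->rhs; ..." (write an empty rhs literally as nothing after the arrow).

  | bababbba => bbabbba => bbbbba
  | bbb
  | aba => aa
  | baba => bba

ab->b; aba->aa; bab->bb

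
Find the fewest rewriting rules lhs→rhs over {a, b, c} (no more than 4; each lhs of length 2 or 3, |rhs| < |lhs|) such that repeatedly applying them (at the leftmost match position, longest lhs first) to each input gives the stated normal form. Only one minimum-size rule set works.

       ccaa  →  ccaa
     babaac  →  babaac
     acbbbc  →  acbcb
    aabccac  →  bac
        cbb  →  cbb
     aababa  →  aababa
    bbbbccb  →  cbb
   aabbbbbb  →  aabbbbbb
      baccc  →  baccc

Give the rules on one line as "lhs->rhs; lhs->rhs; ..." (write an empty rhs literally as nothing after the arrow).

  | ccaa
  | babaac
  | acbbbc => acbcb
  | aabccac => abcac => bac

abc->b; bbc->cb; ccb->cb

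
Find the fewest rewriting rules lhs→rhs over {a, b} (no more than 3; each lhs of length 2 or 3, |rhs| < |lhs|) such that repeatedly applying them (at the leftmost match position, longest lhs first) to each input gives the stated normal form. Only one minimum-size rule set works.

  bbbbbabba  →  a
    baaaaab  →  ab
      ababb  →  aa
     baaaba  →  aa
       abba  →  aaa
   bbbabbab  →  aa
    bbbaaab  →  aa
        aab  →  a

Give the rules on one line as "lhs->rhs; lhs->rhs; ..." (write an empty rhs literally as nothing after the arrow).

aab->bb; ba->; bb->a

  | bbbbbabba => abbbabba => aababba => bbabba => aabba => bbba => aba => a
  | baaaaab => aaaab => aabb => bbb => ab
  | ababb => abb => aa
  | baaaba => aaba => bba => aa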